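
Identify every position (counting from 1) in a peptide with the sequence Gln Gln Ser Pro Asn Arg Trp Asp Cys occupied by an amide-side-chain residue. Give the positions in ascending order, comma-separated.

1, 2, 5

Asparagine (N) and glutamine (Q) have uncharged amide side chains.
Matching residues: Gln1, Gln2, Asn5.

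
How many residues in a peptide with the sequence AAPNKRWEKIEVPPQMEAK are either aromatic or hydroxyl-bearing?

1

Aromatic: F, W, Y. Hydroxyl-bearing: S, T, Y.
Aromatic residues here: W7 (1).
Hydroxyl-bearing residues here: none (0).
(Y belongs to both groups, but none appear in this sequence.) Total = 1 + 0 = 1.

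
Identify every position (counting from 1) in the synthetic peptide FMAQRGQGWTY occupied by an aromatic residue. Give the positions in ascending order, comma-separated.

1, 9, 11

The aromatic amino acids are Phe (F, benzyl), Trp (W, indole), and Tyr (Y, phenol).
Matching residues: F1, W9, Y11.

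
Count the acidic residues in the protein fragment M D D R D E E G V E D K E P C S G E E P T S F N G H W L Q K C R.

10

Only D (aspartate) and E (glutamate) carry a side-chain carboxylic acid.
Matching residues: D2, D3, D5, E6, E7, E10, D11, E13, E18, E19.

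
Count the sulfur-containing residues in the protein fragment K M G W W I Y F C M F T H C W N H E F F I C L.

5

The sulfur-bearing residues are cysteine (–SH) and methionine (–S–CH₃).
Matching residues: M2, C9, M10, C14, C22.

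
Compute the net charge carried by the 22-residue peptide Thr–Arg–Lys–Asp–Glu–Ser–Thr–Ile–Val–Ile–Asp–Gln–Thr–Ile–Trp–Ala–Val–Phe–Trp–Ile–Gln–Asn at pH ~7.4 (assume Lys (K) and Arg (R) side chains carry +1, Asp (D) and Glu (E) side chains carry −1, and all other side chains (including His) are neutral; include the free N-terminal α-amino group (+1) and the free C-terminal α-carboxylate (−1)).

Positive (K, R): Arg2, Lys3 → +2.
Negative (D, E): Asp4, Glu5, Asp11 → −3.
The N-terminus (+1) and C-terminus (−1) cancel.
Net charge = (+2) + (−3) = −1.

-1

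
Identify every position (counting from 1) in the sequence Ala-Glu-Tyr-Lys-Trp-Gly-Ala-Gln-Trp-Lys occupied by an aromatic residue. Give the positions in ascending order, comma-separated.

F, W, and Y each carry an aromatic ring on the side chain.
Matching residues: Tyr3, Trp5, Trp9.

3, 5, 9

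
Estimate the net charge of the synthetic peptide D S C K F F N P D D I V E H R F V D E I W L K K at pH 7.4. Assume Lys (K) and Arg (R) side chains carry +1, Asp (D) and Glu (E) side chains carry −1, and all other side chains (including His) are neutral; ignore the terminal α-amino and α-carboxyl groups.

Positive (K, R): K4, R15, K23, K24 → +4.
Negative (D, E): D1, D9, D10, E13, D18, E19 → −6.
Net charge = (+4) + (−6) = −2.

-2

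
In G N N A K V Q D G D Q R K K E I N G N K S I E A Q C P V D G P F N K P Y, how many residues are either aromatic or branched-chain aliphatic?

Aromatic: F, W, Y. Branched-chain aliphatic: I, L, V.
Aromatic residues here: F32, Y36 (2).
Branched-chain aliphatic residues here: V6, I16, I22, V28 (4).
The two groups share no amino acid, so total = 2 + 4 = 6.

6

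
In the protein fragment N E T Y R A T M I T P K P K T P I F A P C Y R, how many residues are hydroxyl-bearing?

S, T, and Y are the three residues with a side-chain hydroxyl.
Matching residues: T3, Y4, T7, T10, T15, Y22.

6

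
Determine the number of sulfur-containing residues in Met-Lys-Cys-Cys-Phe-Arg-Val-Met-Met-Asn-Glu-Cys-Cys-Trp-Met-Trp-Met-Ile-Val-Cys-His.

The sulfur-bearing residues are cysteine (–SH) and methionine (–S–CH₃).
Matching residues: Met1, Cys3, Cys4, Met8, Met9, Cys12, Cys13, Met15, Met17, Cys20.

10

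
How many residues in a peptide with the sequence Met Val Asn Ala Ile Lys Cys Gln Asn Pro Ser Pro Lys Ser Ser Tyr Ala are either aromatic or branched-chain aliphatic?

3

Aromatic: F, W, Y. Branched-chain aliphatic: I, L, V.
Aromatic residues here: Tyr16 (1).
Branched-chain aliphatic residues here: Val2, Ile5 (2).
The two groups share no amino acid, so total = 1 + 2 = 3.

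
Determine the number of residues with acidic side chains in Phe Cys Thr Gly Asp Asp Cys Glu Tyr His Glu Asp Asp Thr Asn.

Aspartate (D) and glutamate (E) have carboxylic-acid side chains and are the acidic amino acids.
Matching residues: Asp5, Asp6, Glu8, Glu11, Asp12, Asp13.

6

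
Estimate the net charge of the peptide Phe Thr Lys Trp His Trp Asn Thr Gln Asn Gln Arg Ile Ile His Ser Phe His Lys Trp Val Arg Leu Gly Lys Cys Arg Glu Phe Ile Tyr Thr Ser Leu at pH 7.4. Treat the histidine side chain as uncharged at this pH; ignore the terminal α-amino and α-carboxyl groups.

Near pH 7.4, K and R contribute +1 each, D and E contribute −1 each, and every other side chain (His included, as stated) is uncharged.
Positive (K, R): Lys3, Arg12, Lys19, Arg22, Lys25, Arg27 → +6.
Negative (D, E): Glu28 → −1.
Net charge = (+6) + (−1) = +5.

+5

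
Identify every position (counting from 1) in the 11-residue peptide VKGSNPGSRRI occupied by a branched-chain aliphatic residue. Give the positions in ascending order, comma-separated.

1, 11

Valine (V), leucine (L), and isoleucine (I) are the branched-chain amino acids.
Matching residues: V1, I11.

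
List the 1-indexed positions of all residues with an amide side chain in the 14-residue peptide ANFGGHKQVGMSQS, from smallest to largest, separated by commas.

2, 8, 13

The amide-side-chain residues are Asn (N) and Gln (Q).
Matching residues: N2, Q8, Q13.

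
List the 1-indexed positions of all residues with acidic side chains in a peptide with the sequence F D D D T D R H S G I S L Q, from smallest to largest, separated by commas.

Aspartate (D) and glutamate (E) have carboxylic-acid side chains and are the acidic amino acids.
Matching residues: D2, D3, D4, D6.

2, 3, 4, 6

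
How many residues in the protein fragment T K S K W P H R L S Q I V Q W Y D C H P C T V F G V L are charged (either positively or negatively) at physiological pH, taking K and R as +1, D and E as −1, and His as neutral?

Charged side chains at pH ~7.4: K, R (positive); D, E (negative).
Matching residues: K2, K4, R8, D17.

4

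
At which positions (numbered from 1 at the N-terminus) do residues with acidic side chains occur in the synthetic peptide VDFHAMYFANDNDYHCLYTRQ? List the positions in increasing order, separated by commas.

Aspartate (D) and glutamate (E) have carboxylic-acid side chains and are the acidic amino acids.
Matching residues: D2, D11, D13.

2, 11, 13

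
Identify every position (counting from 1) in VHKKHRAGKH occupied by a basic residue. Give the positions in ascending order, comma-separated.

2, 3, 4, 5, 6, 9, 10

Lysine (K), arginine (R), and histidine (H) have basic, nitrogen-containing side chains.
Matching residues: H2, K3, K4, H5, R6, K9, H10.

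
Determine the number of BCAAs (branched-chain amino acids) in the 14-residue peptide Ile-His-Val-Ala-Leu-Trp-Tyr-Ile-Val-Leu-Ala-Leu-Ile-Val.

The BCAAs are Val, Leu, and Ile — aliphatic side chains with a branch point.
Matching residues: Ile1, Val3, Leu5, Ile8, Val9, Leu10, Leu12, Ile13, Val14.

9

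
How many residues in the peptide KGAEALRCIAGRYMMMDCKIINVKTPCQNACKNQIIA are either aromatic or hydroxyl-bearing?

Aromatic: F, W, Y. Hydroxyl-bearing: S, T, Y.
Aromatic residues here: Y13 (1).
Hydroxyl-bearing residues here: Y13, T25 (2).
Y is in both groups, so the 1 Y residue must not be double-counted.
Total = 1 + 2 − 1 = 2.

2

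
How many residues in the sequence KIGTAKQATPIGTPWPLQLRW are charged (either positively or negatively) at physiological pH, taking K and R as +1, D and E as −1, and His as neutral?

Charged side chains at pH ~7.4: K, R (positive); D, E (negative).
Matching residues: K1, K6, R20.

3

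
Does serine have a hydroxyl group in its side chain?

Serine (S), threonine (T), and tyrosine (Y) each carry a hydroxyl group on the side chain.
Serine is in this group.

Yes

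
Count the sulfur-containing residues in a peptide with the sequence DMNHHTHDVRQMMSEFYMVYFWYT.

4

The sulfur-bearing residues are cysteine (–SH) and methionine (–S–CH₃).
Matching residues: M2, M12, M13, M18.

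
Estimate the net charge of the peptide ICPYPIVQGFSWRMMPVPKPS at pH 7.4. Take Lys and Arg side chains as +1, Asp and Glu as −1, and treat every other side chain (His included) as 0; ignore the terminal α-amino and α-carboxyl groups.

Positive (K, R): R13, K19 → +2.
Negative (D, E): none → −0.
Net charge = (+2) + (−0) = +2.

+2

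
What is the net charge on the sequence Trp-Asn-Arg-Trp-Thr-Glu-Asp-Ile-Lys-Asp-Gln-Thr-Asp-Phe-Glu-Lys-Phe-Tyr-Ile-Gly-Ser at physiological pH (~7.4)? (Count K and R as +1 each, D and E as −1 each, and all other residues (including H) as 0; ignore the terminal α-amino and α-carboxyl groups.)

-2

Positive (K, R): Arg3, Lys9, Lys16 → +3.
Negative (D, E): Glu6, Asp7, Asp10, Asp13, Glu15 → −5.
Net charge = (+3) + (−5) = −2.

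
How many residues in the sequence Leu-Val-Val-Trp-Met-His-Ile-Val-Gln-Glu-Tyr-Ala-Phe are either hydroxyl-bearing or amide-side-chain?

Hydroxyl-bearing: S, T, Y. Amide-side-chain: N, Q.
Hydroxyl-bearing residues here: Tyr11 (1).
Amide-side-chain residues here: Gln9 (1).
The two groups share no amino acid, so total = 1 + 1 = 2.

2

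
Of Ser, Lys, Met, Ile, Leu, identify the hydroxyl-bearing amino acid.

Ser

The –OH-bearing residues are Ser, Thr (aliphatic alcohols), and Tyr (phenol).
Of the listed options, only Ser belongs to this group.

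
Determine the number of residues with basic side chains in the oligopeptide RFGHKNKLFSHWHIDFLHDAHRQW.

K, R, and H are the three residues with basic side chains (ε-amine, guanidinium, and imidazole respectively).
Matching residues: R1, H4, K5, K7, H11, H13, H18, H21, R22.

9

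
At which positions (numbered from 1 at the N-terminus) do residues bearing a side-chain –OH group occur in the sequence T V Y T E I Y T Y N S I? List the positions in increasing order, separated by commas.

1, 3, 4, 7, 8, 9, 11

Serine (S), threonine (T), and tyrosine (Y) each carry a hydroxyl group on the side chain.
Matching residues: T1, Y3, T4, Y7, T8, Y9, S11.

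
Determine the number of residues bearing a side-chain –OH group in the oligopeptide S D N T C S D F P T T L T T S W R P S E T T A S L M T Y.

The –OH-bearing residues are Ser, Thr (aliphatic alcohols), and Tyr (phenol).
Matching residues: S1, T4, S6, T10, T11, T13, T14, S15, S19, T21, T22, S24, T27, Y28.

14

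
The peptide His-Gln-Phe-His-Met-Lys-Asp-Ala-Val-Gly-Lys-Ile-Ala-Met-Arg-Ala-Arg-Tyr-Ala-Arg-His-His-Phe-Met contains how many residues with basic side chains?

9

K, R, and H are the three residues with basic side chains (ε-amine, guanidinium, and imidazole respectively).
Matching residues: His1, His4, Lys6, Lys11, Arg15, Arg17, Arg20, His21, His22.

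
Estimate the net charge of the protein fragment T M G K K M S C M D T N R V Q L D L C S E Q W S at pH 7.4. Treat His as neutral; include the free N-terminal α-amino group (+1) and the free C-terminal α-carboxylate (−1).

0

The side chains ionized at physiological pH are Lys/Arg (+1) and Asp/Glu (−1); with His treated as neutral, nothing else contributes.
Positive (K, R): K4, K5, R13 → +3.
Negative (D, E): D10, D17, E21 → −3.
The N-terminus (+1) and C-terminus (−1) cancel.
Net charge = (+3) + (−3) = 0.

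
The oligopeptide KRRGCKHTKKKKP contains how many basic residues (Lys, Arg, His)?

Matching residues: K1, R2, R3, K6, H7, K9, K10, K11, K12.

9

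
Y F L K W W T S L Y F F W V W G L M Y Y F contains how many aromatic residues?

12

F, W, and Y each carry an aromatic ring on the side chain.
Matching residues: Y1, F2, W5, W6, Y10, F11, F12, W13, W15, Y19, Y20, F21.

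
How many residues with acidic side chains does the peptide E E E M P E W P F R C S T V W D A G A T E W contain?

The acidic residues are Asp (D) and Glu (E), whose side chains end in a carboxylate group.
Matching residues: E1, E2, E3, E6, D16, E21.

6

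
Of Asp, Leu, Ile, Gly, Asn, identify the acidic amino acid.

Asp

Only D (aspartate) and E (glutamate) carry a side-chain carboxylic acid.
Of the listed options, only Asp belongs to this group.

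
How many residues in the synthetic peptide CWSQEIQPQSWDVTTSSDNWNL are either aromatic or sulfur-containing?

4

Aromatic: F, W, Y. Sulfur-containing: C, M.
Aromatic residues here: W2, W11, W20 (3).
Sulfur-containing residues here: C1 (1).
The two groups share no amino acid, so total = 3 + 1 = 4.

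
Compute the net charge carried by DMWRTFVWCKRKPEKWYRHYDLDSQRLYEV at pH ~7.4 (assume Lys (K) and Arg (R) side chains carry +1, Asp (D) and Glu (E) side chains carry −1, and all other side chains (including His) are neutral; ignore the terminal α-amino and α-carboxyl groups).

+2

Positive (K, R): R4, K10, R11, K12, K15, R18, R26 → +7.
Negative (D, E): D1, E14, D21, D23, E29 → −5.
Net charge = (+7) + (−5) = +2.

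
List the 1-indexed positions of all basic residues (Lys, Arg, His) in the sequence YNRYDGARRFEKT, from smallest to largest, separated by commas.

3, 8, 9, 12

Matching residues: R3, R8, R9, K12.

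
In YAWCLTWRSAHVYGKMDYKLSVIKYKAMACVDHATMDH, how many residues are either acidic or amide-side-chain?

3

Acidic: D, E. Amide-side-chain: N, Q.
Acidic residues here: D17, D32, D37 (3).
Amide-side-chain residues here: none (0).
The two groups share no amino acid, so total = 3 + 0 = 3.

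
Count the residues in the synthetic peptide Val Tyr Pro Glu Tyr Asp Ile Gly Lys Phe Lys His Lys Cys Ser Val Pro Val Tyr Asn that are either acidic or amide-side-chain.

3

Acidic: D, E. Amide-side-chain: N, Q.
Acidic residues here: Glu4, Asp6 (2).
Amide-side-chain residues here: Asn20 (1).
The two groups share no amino acid, so total = 2 + 1 = 3.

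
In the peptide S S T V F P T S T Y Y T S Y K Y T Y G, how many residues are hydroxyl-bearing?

Serine (S), threonine (T), and tyrosine (Y) each carry a hydroxyl group on the side chain.
Matching residues: S1, S2, T3, T7, S8, T9, Y10, Y11, T12, S13, Y14, Y16, T17, Y18.

14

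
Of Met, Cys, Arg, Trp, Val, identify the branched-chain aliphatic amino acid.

V, L, and I make up the branched-chain aliphatic group.
Of the listed options, only Val belongs to this group.

Val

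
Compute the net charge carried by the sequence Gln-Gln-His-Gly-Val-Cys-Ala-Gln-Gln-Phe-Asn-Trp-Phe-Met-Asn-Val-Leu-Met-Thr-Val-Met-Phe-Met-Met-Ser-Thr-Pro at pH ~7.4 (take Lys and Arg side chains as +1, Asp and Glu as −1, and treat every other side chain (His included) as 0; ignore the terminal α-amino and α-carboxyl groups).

0

Positive (K, R): none → +0.
Negative (D, E): none → −0.
Net charge = (+0) + (−0) = 0.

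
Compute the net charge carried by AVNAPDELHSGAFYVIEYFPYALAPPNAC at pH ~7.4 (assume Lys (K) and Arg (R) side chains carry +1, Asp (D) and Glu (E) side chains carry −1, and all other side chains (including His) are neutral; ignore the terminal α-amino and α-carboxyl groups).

Positive (K, R): none → +0.
Negative (D, E): D6, E7, E17 → −3.
Net charge = (+0) + (−3) = −3.

-3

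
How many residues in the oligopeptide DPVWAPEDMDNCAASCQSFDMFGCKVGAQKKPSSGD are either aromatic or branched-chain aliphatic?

Aromatic: F, W, Y. Branched-chain aliphatic: I, L, V.
Aromatic residues here: W4, F19, F22 (3).
Branched-chain aliphatic residues here: V3, V26 (2).
The two groups share no amino acid, so total = 3 + 2 = 5.

5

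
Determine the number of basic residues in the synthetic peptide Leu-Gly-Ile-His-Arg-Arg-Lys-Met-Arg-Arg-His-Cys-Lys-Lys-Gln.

9

Lysine (K), arginine (R), and histidine (H) have basic, nitrogen-containing side chains.
Matching residues: His4, Arg5, Arg6, Lys7, Arg9, Arg10, His11, Lys13, Lys14.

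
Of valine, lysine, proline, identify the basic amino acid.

lysine

Lysine (K), arginine (R), and histidine (H) have basic, nitrogen-containing side chains.
Of the listed options, only lysine belongs to this group.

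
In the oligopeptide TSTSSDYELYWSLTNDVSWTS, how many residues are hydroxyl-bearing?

12

The –OH-bearing residues are Ser, Thr (aliphatic alcohols), and Tyr (phenol).
Matching residues: T1, S2, T3, S4, S5, Y7, Y10, S12, T14, S18, T20, S21.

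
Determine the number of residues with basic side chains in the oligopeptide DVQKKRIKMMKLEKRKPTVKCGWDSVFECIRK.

The basic amino acids are Lys (K), Arg (R), and His (H).
Matching residues: K4, K5, R6, K8, K11, K14, R15, K16, K20, R31, K32.

11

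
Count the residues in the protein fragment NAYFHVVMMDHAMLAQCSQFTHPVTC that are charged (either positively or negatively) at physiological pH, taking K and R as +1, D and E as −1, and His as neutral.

Charged side chains at pH ~7.4: K, R (positive); D, E (negative).
Matching residues: D10.

1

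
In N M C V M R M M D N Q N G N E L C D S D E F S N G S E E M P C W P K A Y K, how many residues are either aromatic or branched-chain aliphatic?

Aromatic: F, W, Y. Branched-chain aliphatic: I, L, V.
Aromatic residues here: F22, W32, Y36 (3).
Branched-chain aliphatic residues here: V4, L16 (2).
The two groups share no amino acid, so total = 3 + 2 = 5.

5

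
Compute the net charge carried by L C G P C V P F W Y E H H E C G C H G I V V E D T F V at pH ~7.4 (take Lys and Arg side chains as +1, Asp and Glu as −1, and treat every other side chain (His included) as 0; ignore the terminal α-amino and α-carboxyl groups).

-4

Positive (K, R): none → +0.
Negative (D, E): E11, E14, E23, D24 → −4.
Net charge = (+0) + (−4) = −4.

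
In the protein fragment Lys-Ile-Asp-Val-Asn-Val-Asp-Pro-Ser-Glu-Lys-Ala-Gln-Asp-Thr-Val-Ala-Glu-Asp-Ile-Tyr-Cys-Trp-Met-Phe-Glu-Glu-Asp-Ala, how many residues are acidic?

9

The acidic residues are Asp (D) and Glu (E), whose side chains end in a carboxylate group.
Matching residues: Asp3, Asp7, Glu10, Asp14, Glu18, Asp19, Glu26, Glu27, Asp28.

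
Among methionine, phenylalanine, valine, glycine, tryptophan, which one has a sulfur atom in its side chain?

The sulfur-bearing residues are cysteine (–SH) and methionine (–S–CH₃).
Of the listed options, only methionine belongs to this group.

methionine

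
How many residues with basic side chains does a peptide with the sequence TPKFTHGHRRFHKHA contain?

The basic amino acids are Lys (K), Arg (R), and His (H).
Matching residues: K3, H6, H8, R9, R10, H12, K13, H14.

8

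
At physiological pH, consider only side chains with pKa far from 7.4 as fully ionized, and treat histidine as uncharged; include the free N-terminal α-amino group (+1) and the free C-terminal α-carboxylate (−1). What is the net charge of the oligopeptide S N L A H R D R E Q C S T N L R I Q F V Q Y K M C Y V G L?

At pH ~7.4 the Lys and Arg side chains are protonated (+1), the Asp and Glu side chains are deprotonated (−1), and with His taken as neutral all other side chains carry no charge.
Positive (K, R): R6, R8, R16, K23 → +4.
Negative (D, E): D7, E9 → −2.
The N-terminus (+1) and C-terminus (−1) cancel.
Net charge = (+4) + (−2) = +2.

+2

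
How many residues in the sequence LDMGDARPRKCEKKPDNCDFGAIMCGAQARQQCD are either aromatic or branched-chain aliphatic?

3

Aromatic: F, W, Y. Branched-chain aliphatic: I, L, V.
Aromatic residues here: F20 (1).
Branched-chain aliphatic residues here: L1, I23 (2).
The two groups share no amino acid, so total = 1 + 2 = 3.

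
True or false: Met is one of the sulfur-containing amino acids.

True

Only Cys (C) and Met (M) have a sulfur atom in the side chain.
Methionine is in this group.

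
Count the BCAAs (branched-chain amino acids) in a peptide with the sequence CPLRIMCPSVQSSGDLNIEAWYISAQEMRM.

The BCAAs are Val, Leu, and Ile — aliphatic side chains with a branch point.
Matching residues: L3, I5, V10, L16, I18, I23.

6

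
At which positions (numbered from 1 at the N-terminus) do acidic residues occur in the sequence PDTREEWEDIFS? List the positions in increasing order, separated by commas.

2, 5, 6, 8, 9

Only D (aspartate) and E (glutamate) carry a side-chain carboxylic acid.
Matching residues: D2, E5, E6, E8, D9.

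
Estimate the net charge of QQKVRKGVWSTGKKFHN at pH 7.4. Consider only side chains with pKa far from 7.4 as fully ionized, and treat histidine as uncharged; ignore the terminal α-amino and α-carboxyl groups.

Near pH 7.4, K and R contribute +1 each, D and E contribute −1 each, and every other side chain (His included, as stated) is uncharged.
Positive (K, R): K3, R5, K6, K13, K14 → +5.
Negative (D, E): none → −0.
Net charge = (+5) + (−0) = +5.

+5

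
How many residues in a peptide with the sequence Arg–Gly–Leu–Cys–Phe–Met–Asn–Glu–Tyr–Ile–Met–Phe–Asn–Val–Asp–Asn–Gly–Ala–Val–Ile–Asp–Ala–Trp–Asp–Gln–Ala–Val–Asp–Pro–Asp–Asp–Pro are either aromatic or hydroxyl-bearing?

Aromatic: F, W, Y. Hydroxyl-bearing: S, T, Y.
Aromatic residues here: Phe5, Tyr9, Phe12, Trp23 (4).
Hydroxyl-bearing residues here: Tyr9 (1).
Y is in both groups, so the 1 Y residue must not be double-counted.
Total = 4 + 1 − 1 = 4.

4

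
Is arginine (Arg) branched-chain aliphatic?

No

V, L, and I make up the branched-chain aliphatic group.
Arginine is not in this group.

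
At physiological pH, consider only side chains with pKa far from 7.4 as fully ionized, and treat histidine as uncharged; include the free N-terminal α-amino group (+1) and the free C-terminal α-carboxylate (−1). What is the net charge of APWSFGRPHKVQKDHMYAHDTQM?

+1

At pH ~7.4 the Lys and Arg side chains are protonated (+1), the Asp and Glu side chains are deprotonated (−1), and with His taken as neutral all other side chains carry no charge.
Positive (K, R): R7, K10, K13 → +3.
Negative (D, E): D14, D20 → −2.
The N-terminus (+1) and C-terminus (−1) cancel.
Net charge = (+3) + (−2) = +1.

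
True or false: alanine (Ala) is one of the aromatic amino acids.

The aromatic amino acids are Phe (F, benzyl), Trp (W, indole), and Tyr (Y, phenol).
Alanine is not in this group.

False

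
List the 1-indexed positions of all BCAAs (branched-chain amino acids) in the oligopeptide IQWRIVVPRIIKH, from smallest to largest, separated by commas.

1, 5, 6, 7, 10, 11

Valine (V), leucine (L), and isoleucine (I) are the branched-chain amino acids.
Matching residues: I1, I5, V6, V7, I10, I11.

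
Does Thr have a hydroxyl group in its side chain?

Yes

The –OH-bearing residues are Ser, Thr (aliphatic alcohols), and Tyr (phenol).
Threonine is in this group.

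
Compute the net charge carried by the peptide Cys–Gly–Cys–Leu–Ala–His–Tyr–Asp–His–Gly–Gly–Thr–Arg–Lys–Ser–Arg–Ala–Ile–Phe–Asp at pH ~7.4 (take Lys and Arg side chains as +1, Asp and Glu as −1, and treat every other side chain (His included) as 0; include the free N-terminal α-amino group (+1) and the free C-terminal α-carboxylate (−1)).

+1

Positive (K, R): Arg13, Lys14, Arg16 → +3.
Negative (D, E): Asp8, Asp20 → −2.
The N-terminus (+1) and C-terminus (−1) cancel.
Net charge = (+3) + (−2) = +1.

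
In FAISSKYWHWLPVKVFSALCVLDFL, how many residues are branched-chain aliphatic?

V, L, and I make up the branched-chain aliphatic group.
Matching residues: I3, L11, V13, V15, L19, V21, L22, L25.

8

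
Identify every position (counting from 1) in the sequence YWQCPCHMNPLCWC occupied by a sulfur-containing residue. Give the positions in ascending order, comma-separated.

4, 6, 8, 12, 14

Only Cys (C) and Met (M) have a sulfur atom in the side chain.
Matching residues: C4, C6, M8, C12, C14.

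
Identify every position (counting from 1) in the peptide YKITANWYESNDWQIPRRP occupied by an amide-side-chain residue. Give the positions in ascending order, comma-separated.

Matching residues: N6, N11, Q14.

6, 11, 14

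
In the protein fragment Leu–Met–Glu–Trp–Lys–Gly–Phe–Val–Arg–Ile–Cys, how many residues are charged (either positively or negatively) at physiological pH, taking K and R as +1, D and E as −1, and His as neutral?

Charged side chains at pH ~7.4: K, R (positive); D, E (negative).
Matching residues: Glu3, Lys5, Arg9.

3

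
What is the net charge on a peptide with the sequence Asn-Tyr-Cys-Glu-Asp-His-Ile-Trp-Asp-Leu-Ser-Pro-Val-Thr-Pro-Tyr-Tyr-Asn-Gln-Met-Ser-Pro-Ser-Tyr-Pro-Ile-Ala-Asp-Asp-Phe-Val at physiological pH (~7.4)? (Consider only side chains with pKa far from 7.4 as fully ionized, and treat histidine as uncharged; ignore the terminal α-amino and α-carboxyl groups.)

Near pH 7.4, K and R contribute +1 each, D and E contribute −1 each, and every other side chain (His included, as stated) is uncharged.
Positive (K, R): none → +0.
Negative (D, E): Glu4, Asp5, Asp9, Asp28, Asp29 → −5.
Net charge = (+0) + (−5) = −5.

-5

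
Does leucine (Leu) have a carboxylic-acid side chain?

Only D (aspartate) and E (glutamate) carry a side-chain carboxylic acid.
Leucine is not in this group.

No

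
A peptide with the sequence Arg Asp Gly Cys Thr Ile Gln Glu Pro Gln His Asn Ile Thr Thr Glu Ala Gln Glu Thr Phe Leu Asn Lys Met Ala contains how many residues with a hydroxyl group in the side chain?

The –OH-bearing residues are Ser, Thr (aliphatic alcohols), and Tyr (phenol).
Matching residues: Thr5, Thr14, Thr15, Thr20.

4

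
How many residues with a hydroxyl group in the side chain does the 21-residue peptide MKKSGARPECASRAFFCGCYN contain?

The –OH-bearing residues are Ser, Thr (aliphatic alcohols), and Tyr (phenol).
Matching residues: S4, S12, Y20.

3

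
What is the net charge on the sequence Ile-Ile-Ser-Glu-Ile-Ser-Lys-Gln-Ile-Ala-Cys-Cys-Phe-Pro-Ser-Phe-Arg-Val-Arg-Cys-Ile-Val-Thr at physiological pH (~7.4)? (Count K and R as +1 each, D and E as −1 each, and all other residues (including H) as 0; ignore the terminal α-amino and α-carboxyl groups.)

Positive (K, R): Lys7, Arg17, Arg19 → +3.
Negative (D, E): Glu4 → −1.
Net charge = (+3) + (−1) = +2.

+2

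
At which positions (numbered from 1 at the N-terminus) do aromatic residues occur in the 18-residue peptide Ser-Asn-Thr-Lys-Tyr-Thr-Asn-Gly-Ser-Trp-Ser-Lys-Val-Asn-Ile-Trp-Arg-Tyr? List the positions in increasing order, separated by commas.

F, W, and Y each carry an aromatic ring on the side chain.
Matching residues: Tyr5, Trp10, Trp16, Tyr18.

5, 10, 16, 18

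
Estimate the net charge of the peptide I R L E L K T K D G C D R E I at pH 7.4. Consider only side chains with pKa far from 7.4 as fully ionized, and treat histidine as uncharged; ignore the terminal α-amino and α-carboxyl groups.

0

Near pH 7.4, K and R contribute +1 each, D and E contribute −1 each, and every other side chain (His included, as stated) is uncharged.
Positive (K, R): R2, K6, K8, R13 → +4.
Negative (D, E): E4, D9, D12, E14 → −4.
Net charge = (+4) + (−4) = 0.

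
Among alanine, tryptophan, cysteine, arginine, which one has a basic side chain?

arginine

Lysine (K), arginine (R), and histidine (H) have basic, nitrogen-containing side chains.
Of the listed options, only arginine belongs to this group.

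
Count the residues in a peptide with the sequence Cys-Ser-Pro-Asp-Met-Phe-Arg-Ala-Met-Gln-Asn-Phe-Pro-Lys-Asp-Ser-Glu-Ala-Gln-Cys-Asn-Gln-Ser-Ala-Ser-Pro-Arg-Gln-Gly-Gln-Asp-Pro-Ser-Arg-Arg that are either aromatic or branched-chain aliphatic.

Aromatic: F, W, Y. Branched-chain aliphatic: I, L, V.
Aromatic residues here: Phe6, Phe12 (2).
Branched-chain aliphatic residues here: none (0).
The two groups share no amino acid, so total = 2 + 0 = 2.

2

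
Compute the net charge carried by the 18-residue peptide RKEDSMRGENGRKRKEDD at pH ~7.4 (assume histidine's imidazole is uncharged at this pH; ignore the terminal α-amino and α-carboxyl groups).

+1

The side chains ionized at physiological pH are Lys/Arg (+1) and Asp/Glu (−1); with His treated as neutral, nothing else contributes.
Positive (K, R): R1, K2, R7, R12, K13, R14, K15 → +7.
Negative (D, E): E3, D4, E9, E16, D17, D18 → −6.
Net charge = (+7) + (−6) = +1.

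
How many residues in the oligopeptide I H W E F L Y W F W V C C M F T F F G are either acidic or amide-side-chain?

Acidic: D, E. Amide-side-chain: N, Q.
Acidic residues here: E4 (1).
Amide-side-chain residues here: none (0).
The two groups share no amino acid, so total = 1 + 0 = 1.

1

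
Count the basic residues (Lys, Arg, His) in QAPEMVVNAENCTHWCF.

Matching residues: H14.

1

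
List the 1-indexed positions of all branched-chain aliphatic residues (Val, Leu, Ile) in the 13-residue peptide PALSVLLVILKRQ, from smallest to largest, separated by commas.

Matching residues: L3, V5, L6, L7, V8, I9, L10.

3, 5, 6, 7, 8, 9, 10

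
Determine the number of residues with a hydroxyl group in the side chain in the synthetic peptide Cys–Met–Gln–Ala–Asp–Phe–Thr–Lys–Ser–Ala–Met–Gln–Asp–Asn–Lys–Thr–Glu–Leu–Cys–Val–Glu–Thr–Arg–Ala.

4

S, T, and Y are the three residues with a side-chain hydroxyl.
Matching residues: Thr7, Ser9, Thr16, Thr22.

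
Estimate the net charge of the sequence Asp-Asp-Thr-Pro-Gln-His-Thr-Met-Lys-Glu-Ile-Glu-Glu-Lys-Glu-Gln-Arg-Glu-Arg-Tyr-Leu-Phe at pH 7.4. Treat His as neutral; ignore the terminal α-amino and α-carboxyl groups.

-3

At pH ~7.4 the Lys and Arg side chains are protonated (+1), the Asp and Glu side chains are deprotonated (−1), and with His taken as neutral all other side chains carry no charge.
Positive (K, R): Lys9, Lys14, Arg17, Arg19 → +4.
Negative (D, E): Asp1, Asp2, Glu10, Glu12, Glu13, Glu15, Glu18 → −7.
Net charge = (+4) + (−7) = −3.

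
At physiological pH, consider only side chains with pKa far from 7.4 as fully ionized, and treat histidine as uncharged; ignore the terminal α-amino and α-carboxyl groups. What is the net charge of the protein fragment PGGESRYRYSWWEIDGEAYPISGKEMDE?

-4

The side chains ionized at physiological pH are Lys/Arg (+1) and Asp/Glu (−1); with His treated as neutral, nothing else contributes.
Positive (K, R): R6, R8, K24 → +3.
Negative (D, E): E4, E13, D15, E17, E25, D27, E28 → −7.
Net charge = (+3) + (−7) = −4.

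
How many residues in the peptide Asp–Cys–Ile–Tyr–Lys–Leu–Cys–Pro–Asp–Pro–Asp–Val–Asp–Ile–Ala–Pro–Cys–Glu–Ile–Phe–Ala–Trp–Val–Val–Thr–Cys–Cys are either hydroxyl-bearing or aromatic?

Hydroxyl-bearing: S, T, Y. Aromatic: F, W, Y.
Hydroxyl-bearing residues here: Tyr4, Thr25 (2).
Aromatic residues here: Tyr4, Phe20, Trp22 (3).
Y is in both groups, so the 1 Y residue must not be double-counted.
Total = 2 + 3 − 1 = 4.

4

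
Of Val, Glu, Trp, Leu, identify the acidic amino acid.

Glu

Aspartate (D) and glutamate (E) have carboxylic-acid side chains and are the acidic amino acids.
Of the listed options, only Glu belongs to this group.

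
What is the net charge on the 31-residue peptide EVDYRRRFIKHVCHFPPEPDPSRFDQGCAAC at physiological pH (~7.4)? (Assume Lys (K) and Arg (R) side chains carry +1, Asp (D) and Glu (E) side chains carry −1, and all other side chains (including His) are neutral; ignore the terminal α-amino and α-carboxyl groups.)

Positive (K, R): R5, R6, R7, K10, R23 → +5.
Negative (D, E): E1, D3, E18, D20, D25 → −5.
Net charge = (+5) + (−5) = 0.

0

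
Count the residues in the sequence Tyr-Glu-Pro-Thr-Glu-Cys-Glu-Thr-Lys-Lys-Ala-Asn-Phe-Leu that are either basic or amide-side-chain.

3

Basic: H, K, R. Amide-side-chain: N, Q.
Basic residues here: Lys9, Lys10 (2).
Amide-side-chain residues here: Asn12 (1).
The two groups share no amino acid, so total = 2 + 1 = 3.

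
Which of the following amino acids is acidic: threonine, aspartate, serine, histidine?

The acidic residues are Asp (D) and Glu (E), whose side chains end in a carboxylate group.
Of the listed options, only aspartate belongs to this group.

aspartate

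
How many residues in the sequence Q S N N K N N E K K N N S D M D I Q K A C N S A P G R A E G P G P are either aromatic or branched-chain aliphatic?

Aromatic: F, W, Y. Branched-chain aliphatic: I, L, V.
Aromatic residues here: none (0).
Branched-chain aliphatic residues here: I17 (1).
The two groups share no amino acid, so total = 0 + 1 = 1.

1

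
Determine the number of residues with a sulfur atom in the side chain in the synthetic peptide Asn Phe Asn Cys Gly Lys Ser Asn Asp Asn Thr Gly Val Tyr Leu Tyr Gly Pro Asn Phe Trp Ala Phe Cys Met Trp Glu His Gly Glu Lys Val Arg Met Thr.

Cysteine (C, thiol) and methionine (M, thioether) are the two sulfur-containing amino acids.
Matching residues: Cys4, Cys24, Met25, Met34.

4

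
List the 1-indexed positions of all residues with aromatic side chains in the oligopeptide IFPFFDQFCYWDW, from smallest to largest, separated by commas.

F, W, and Y each carry an aromatic ring on the side chain.
Matching residues: F2, F4, F5, F8, Y10, W11, W13.

2, 4, 5, 8, 10, 11, 13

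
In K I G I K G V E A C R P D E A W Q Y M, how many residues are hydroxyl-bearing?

The –OH-bearing residues are Ser, Thr (aliphatic alcohols), and Tyr (phenol).
Matching residues: Y18.

1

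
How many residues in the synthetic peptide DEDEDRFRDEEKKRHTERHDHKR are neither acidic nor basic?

2

Acidic: D, E. Basic: K, R, H. All other residues are neither.
Matching residues: F7, T16.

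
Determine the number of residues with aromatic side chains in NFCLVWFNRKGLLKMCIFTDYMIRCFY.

7

The aromatic amino acids are Phe (F, benzyl), Trp (W, indole), and Tyr (Y, phenol).
Matching residues: F2, W6, F7, F18, Y21, F26, Y27.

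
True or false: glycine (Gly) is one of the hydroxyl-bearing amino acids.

The –OH-bearing residues are Ser, Thr (aliphatic alcohols), and Tyr (phenol).
Glycine is not in this group.

False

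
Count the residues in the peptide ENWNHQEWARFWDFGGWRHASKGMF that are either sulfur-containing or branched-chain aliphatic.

Sulfur-containing: C, M. Branched-chain aliphatic: I, L, V.
Sulfur-containing residues here: M24 (1).
Branched-chain aliphatic residues here: none (0).
The two groups share no amino acid, so total = 1 + 0 = 1.

1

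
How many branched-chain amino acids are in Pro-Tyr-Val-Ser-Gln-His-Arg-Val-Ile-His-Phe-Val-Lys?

4

The BCAAs are Val, Leu, and Ile — aliphatic side chains with a branch point.
Matching residues: Val3, Val8, Ile9, Val12.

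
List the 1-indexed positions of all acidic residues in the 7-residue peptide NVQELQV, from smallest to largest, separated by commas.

Only D (aspartate) and E (glutamate) carry a side-chain carboxylic acid.
Matching residues: E4.

4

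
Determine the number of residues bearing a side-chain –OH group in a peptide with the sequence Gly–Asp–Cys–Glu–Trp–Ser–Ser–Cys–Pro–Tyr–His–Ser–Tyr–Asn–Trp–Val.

Serine (S), threonine (T), and tyrosine (Y) each carry a hydroxyl group on the side chain.
Matching residues: Ser6, Ser7, Tyr10, Ser12, Tyr13.

5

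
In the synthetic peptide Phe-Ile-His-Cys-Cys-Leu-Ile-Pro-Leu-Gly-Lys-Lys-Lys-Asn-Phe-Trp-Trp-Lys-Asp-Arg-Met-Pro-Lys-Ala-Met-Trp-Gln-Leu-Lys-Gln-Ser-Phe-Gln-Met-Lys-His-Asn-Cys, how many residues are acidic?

Only D (aspartate) and E (glutamate) carry a side-chain carboxylic acid.
Matching residues: Asp19.

1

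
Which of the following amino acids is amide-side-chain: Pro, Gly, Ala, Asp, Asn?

Asn

Asparagine (N) and glutamine (Q) have uncharged amide side chains.
Of the listed options, only Asn belongs to this group.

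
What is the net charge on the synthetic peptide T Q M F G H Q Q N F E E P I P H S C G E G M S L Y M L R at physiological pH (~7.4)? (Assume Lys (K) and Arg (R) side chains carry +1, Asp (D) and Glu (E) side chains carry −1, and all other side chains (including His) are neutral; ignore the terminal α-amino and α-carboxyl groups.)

Positive (K, R): R28 → +1.
Negative (D, E): E11, E12, E20 → −3.
Net charge = (+1) + (−3) = −2.

-2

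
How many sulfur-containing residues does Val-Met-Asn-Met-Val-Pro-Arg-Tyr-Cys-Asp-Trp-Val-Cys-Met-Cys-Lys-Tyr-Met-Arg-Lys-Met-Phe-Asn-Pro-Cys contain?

9

Cysteine (C, thiol) and methionine (M, thioether) are the two sulfur-containing amino acids.
Matching residues: Met2, Met4, Cys9, Cys13, Met14, Cys15, Met18, Met21, Cys25.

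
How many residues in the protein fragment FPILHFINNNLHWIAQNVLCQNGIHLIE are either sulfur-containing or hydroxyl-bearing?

Sulfur-containing: C, M. Hydroxyl-bearing: S, T, Y.
Sulfur-containing residues here: C20 (1).
Hydroxyl-bearing residues here: none (0).
The two groups share no amino acid, so total = 1 + 0 = 1.

1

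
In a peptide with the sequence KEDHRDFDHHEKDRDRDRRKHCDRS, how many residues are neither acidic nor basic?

3

Acidic: D, E. Basic: K, R, H. All other residues are neither.
Matching residues: F7, C22, S25.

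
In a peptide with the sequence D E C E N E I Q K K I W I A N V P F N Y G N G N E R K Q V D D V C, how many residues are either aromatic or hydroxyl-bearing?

3

Aromatic: F, W, Y. Hydroxyl-bearing: S, T, Y.
Aromatic residues here: W12, F18, Y20 (3).
Hydroxyl-bearing residues here: Y20 (1).
Y is in both groups, so the 1 Y residue must not be double-counted.
Total = 3 + 1 − 1 = 3.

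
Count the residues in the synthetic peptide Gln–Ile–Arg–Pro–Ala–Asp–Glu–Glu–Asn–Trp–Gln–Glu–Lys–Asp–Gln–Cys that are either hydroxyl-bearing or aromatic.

Hydroxyl-bearing: S, T, Y. Aromatic: F, W, Y.
Hydroxyl-bearing residues here: none (0).
Aromatic residues here: Trp10 (1).
(Y belongs to both groups, but none appear in this sequence.) Total = 0 + 1 = 1.

1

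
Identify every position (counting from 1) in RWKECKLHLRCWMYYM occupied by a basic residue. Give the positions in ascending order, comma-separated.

K, R, and H are the three residues with basic side chains (ε-amine, guanidinium, and imidazole respectively).
Matching residues: R1, K3, K6, H8, R10.

1, 3, 6, 8, 10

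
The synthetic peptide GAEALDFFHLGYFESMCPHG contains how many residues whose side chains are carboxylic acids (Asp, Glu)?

Matching residues: E3, D6, E14.

3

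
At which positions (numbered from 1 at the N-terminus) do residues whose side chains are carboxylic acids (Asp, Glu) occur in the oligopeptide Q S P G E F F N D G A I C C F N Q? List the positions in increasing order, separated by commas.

Matching residues: E5, D9.

5, 9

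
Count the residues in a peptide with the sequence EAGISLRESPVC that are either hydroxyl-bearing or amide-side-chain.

2

Hydroxyl-bearing: S, T, Y. Amide-side-chain: N, Q.
Hydroxyl-bearing residues here: S5, S9 (2).
Amide-side-chain residues here: none (0).
The two groups share no amino acid, so total = 2 + 0 = 2.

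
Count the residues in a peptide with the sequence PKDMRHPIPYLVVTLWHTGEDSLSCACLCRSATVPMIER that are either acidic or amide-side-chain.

Acidic: D, E. Amide-side-chain: N, Q.
Acidic residues here: D3, E20, D21, E38 (4).
Amide-side-chain residues here: none (0).
The two groups share no amino acid, so total = 4 + 0 = 4.

4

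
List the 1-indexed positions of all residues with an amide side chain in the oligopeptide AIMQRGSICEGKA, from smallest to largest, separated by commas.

4

Asparagine (N) and glutamine (Q) have uncharged amide side chains.
Matching residues: Q4.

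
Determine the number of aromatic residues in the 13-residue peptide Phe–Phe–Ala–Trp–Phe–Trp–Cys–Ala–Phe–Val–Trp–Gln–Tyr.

Phenylalanine (F), tryptophan (W), and tyrosine (Y) have aromatic ring side chains.
Matching residues: Phe1, Phe2, Trp4, Phe5, Trp6, Phe9, Trp11, Tyr13.

8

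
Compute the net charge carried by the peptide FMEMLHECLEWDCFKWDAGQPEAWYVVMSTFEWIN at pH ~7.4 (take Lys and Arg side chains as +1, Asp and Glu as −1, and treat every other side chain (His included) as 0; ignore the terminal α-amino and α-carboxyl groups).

-6

Positive (K, R): K15 → +1.
Negative (D, E): E3, E7, E10, D12, D17, E22, E32 → −7.
Net charge = (+1) + (−7) = −6.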